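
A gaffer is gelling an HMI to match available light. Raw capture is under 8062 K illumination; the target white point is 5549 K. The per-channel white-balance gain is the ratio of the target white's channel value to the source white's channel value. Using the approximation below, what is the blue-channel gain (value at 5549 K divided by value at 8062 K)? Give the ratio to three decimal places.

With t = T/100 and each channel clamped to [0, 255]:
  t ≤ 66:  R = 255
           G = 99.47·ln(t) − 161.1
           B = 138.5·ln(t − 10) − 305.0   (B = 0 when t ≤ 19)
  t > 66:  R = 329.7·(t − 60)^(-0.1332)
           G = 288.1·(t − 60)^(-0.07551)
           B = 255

At 8062 K (t = 80.62):
  B = 255 by definition for t > 66.
At 5549 K (t = 55.49):
  B = 138.5·ln(55.49 − 10) − 305.0 = 138.5·ln 45.49 − 305.0 = 138.5·3.8175 − 305.0 = 223.723.
Gain = 223.723 / 255.000 = 0.8773 → 0.877.

0.877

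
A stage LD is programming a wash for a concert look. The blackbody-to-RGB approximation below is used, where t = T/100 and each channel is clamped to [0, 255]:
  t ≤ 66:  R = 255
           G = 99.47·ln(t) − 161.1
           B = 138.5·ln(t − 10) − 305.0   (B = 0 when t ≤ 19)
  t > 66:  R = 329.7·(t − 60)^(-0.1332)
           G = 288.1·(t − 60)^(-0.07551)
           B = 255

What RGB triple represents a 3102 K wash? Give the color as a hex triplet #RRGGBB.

t = 3102/100 = 31.02; the t ≤ 66 branch applies.
R = 255 by definition for t ≤ 66.
G = 99.47·ln 31.02 − 161.1 = 99.47·3.4346 − 161.1 = 180.543.
B = 138.5·ln(31.02 − 10) − 305.0 = 138.5·ln 21.02 − 305.0 = 138.5·3.0455 − 305.0 = 116.798.
Rounded: (255, 181, 117).
In hex: #FFB575.

#FFB575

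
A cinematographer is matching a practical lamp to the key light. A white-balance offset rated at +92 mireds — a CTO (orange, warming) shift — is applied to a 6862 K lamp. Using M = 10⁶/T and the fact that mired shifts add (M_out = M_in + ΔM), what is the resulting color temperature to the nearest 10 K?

4210 K

M_in = 10⁶/6862 = 145.73 mireds.
M_out = 145.73 + (+92) = 237.73 mireds.
T_out = 10⁶/237.73 = 4206.5 K → 4210 K.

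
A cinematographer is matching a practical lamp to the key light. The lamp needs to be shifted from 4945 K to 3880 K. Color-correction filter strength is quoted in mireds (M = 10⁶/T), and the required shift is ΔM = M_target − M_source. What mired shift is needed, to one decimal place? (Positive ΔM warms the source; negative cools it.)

M_source = 10⁶/4945 = 202.224; M_target = 10⁶/3880 = 257.732.
ΔM = 257.732 − 202.224 = 55.507 → +55.5 mireds, a warming shift.

+55.5 mireds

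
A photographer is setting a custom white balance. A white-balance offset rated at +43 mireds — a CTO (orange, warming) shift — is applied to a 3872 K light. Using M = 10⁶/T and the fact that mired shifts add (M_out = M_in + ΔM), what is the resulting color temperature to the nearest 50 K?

M_in = 10⁶/3872 = 258.26 mireds.
M_out = 258.26 + (+43) = 301.26 mireds.
T_out = 10⁶/301.26 = 3319.3 K → 3300 K.

3300 K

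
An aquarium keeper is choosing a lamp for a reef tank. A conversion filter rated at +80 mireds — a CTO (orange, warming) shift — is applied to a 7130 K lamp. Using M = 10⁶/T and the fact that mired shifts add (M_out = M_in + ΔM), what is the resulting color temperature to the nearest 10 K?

M_in = 10⁶/7130 = 140.25 mireds.
M_out = 140.25 + (+80) = 220.25 mireds.
T_out = 10⁶/220.25 = 4540.2 K → 4540 K.

4540 K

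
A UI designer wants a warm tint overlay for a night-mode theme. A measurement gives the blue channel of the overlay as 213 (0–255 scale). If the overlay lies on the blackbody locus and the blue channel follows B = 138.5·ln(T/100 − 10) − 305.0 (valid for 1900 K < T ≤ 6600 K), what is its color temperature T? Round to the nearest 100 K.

ln(t − 10) = (213 + 305.0) / 138.5 = 3.7401.
t − 10 = e^3.7401 = 42.101, so t = 52.101.
T = 100·t = 5210 K → 5200 K to the nearest 100 K.

5200 K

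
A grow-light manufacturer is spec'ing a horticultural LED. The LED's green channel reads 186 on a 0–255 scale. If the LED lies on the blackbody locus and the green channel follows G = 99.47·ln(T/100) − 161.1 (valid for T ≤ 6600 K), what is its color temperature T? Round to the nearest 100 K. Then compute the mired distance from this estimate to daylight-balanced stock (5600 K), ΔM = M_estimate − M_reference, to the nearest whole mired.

ln t = (186 + 161.1) / 99.47 = 3.4895.
t = e^3.4895 = 32.769.
T = 100·t = 3277 K → 3300 K to the nearest 100 K.
M_estimate = 10⁶/3300 = 303.03; M_reference = 10⁶/5600 = 178.57.
ΔM = 303.03 − 178.57 = 124.46 → +124 mireds.

+124 mireds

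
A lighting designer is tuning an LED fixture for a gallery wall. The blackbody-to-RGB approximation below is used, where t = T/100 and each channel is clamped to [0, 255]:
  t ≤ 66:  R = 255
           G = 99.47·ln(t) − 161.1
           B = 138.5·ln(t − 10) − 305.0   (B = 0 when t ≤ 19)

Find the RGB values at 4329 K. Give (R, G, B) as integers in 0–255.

t = 4329/100 = 43.29; the t ≤ 66 branch applies.
R = 255 by definition for t ≤ 66.
G = 99.47·ln 43.29 − 161.1 = 99.47·3.7679 − 161.1 = 213.695.
B = 138.5·ln(43.29 − 10) − 305.0 = 138.5·ln 33.29 − 305.0 = 138.5·3.5053 − 305.0 = 180.478.
Rounded: (255, 214, 180).

(255, 214, 180)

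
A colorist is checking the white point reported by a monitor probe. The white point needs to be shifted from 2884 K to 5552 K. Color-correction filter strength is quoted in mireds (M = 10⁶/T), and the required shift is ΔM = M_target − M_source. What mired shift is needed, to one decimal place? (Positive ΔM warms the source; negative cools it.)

-166.6 mireds

M_source = 10⁶/2884 = 346.741; M_target = 10⁶/5552 = 180.115.
ΔM = 180.115 − 346.741 = -166.625 → -166.6 mireds, a cooling shift.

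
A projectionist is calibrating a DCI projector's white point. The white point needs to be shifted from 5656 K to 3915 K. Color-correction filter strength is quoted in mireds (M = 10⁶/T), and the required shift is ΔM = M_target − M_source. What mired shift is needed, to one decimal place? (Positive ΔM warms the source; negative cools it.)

+78.6 mireds

M_source = 10⁶/5656 = 176.803; M_target = 10⁶/3915 = 255.428.
ΔM = 255.428 − 176.803 = 78.624 → +78.6 mireds, a warming shift.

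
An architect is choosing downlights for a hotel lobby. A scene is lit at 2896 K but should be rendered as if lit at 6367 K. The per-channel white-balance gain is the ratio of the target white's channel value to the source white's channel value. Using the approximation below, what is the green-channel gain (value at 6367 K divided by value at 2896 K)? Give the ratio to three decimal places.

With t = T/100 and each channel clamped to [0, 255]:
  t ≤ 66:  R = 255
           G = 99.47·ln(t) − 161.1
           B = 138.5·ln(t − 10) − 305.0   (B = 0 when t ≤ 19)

1.451

At 2896 K (t = 28.96):
  G = 99.47·ln 28.96 − 161.1 = 99.47·3.3659 − 161.1 = 173.708.
At 6367 K (t = 63.67):
  G = 99.47·ln 63.67 − 161.1 = 99.47·4.1537 − 161.1 = 252.070.
Gain = 252.070 / 173.708 = 1.4511 → 1.451.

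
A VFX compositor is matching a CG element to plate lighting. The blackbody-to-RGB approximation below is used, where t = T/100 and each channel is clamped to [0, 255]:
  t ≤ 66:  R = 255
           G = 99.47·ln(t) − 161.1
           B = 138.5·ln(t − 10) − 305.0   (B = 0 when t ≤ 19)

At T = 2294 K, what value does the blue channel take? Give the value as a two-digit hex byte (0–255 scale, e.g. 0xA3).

0x32

t = 2294/100 = 22.94; the t ≤ 66 branch applies.
B = 138.5·ln(22.94 − 10) − 305.0 = 138.5·ln 12.94 − 305.0 = 138.5·2.5603 − 305.0 = 49.605.
Rounded: 50; in hex, 0x32.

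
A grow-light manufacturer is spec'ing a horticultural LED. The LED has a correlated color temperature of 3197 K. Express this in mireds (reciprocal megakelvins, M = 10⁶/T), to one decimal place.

312.8 mireds

M = 10⁶ / 3197 = 312.793 → 312.8 mireds.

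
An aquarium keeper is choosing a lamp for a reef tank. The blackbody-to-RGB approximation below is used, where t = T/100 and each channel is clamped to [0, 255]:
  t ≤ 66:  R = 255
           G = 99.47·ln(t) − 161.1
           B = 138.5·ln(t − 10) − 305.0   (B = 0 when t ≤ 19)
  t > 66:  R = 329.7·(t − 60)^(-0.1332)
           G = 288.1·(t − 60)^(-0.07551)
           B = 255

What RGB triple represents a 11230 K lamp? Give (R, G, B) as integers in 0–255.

(195, 214, 255)

t = 11230/100 = 112.3; the t > 66 branch applies.
R = 329.7·(112.3 − 60)^(-0.1332) = 329.7·52.3^(-0.1332) = 329.7·0.59033 = 194.632.
G = 288.1·(112.3 − 60)^(-0.07551) = 288.1·52.3^(-0.07551) = 288.1·0.74171 = 213.688.
B = 255 by definition for t > 66.
Rounded: (195, 214, 255).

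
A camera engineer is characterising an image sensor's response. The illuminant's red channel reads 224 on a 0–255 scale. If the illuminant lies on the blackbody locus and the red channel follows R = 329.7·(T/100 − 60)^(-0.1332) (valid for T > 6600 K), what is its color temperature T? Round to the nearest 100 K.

7800 K

(t − 60)^(-0.1332) = 224/329.7 = 0.67941.
t − 60 = 0.67941^(1/-0.1332) = 0.67941^(-7.508) = 18.209, so t = 78.209.
T = 100·t = 7821 K → 7800 K to the nearest 100 K.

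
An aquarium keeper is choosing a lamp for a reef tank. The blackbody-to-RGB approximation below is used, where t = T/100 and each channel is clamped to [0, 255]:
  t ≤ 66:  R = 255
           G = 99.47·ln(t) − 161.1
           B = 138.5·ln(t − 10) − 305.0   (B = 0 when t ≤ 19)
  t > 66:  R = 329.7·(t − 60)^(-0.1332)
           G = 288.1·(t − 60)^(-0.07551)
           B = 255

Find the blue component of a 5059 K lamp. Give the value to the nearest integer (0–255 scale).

t = 5059/100 = 50.59; the t ≤ 66 branch applies.
B = 138.5·ln(50.59 − 10) − 305.0 = 138.5·ln 40.59 − 305.0 = 138.5·3.7035 − 305.0 = 207.938.
Rounded: 208.

208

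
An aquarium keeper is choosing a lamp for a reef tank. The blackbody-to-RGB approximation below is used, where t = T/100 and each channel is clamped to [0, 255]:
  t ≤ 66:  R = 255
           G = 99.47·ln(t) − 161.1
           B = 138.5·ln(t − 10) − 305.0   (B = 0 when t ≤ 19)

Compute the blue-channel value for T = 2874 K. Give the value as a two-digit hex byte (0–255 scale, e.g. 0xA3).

t = 2874/100 = 28.74; the t ≤ 66 branch applies.
B = 138.5·ln(28.74 − 10) − 305.0 = 138.5·ln 18.74 − 305.0 = 138.5·2.9307 − 305.0 = 100.896.
Rounded: 101; in hex, 0x65.

0x65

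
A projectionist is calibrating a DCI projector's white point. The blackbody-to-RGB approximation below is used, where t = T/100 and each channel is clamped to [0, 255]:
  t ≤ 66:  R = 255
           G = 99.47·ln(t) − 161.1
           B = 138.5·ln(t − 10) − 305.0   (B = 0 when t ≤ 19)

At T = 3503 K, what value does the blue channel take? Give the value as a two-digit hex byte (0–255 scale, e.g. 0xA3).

t = 3503/100 = 35.03; the t ≤ 66 branch applies.
B = 138.5·ln(35.03 − 10) − 305.0 = 138.5·ln 25.03 − 305.0 = 138.5·3.2201 − 305.0 = 140.980.
Rounded: 141; in hex, 0x8D.

0x8D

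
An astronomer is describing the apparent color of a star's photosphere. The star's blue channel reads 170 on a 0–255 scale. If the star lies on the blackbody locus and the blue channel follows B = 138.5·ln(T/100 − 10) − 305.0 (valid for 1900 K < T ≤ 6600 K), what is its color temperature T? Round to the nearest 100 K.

4100 K

ln(t − 10) = (170 + 305.0) / 138.5 = 3.4296.
t − 10 = e^3.4296 = 30.864, so t = 40.864.
T = 100·t = 4086 K → 4100 K to the nearest 100 K.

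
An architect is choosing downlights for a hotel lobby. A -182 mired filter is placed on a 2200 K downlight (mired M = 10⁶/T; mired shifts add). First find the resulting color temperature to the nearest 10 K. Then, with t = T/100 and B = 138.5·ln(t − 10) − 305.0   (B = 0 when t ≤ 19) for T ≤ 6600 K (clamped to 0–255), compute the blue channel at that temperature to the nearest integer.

150

M_in = 10⁶/2200 = 454.55; M_out = 454.55 + (-182) = 272.55.
T_out = 10⁶/272.55 = 3669.1 K → 3670 K; t = 36.7.
B = 138.5·ln(36.7 − 10) − 305.0 = 138.5·ln 26.7 − 305.0 = 138.5·3.2847 − 305.0 = 149.926.
Rounded: 150.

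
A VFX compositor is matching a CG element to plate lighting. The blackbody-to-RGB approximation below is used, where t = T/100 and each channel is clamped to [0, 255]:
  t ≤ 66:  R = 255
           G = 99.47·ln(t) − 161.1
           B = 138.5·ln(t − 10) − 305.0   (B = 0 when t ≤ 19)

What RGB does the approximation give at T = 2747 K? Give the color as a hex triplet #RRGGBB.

#FFA85B

t = 2747/100 = 27.47; the t ≤ 66 branch applies.
R = 255 by definition for t ≤ 66.
G = 99.47·ln 27.47 − 161.1 = 99.47·3.3131 − 161.1 = 168.454.
B = 138.5·ln(27.47 − 10) − 305.0 = 138.5·ln 17.47 − 305.0 = 138.5·2.8605 − 305.0 = 91.177.
Rounded: (255, 168, 91).
In hex: #FFA85B.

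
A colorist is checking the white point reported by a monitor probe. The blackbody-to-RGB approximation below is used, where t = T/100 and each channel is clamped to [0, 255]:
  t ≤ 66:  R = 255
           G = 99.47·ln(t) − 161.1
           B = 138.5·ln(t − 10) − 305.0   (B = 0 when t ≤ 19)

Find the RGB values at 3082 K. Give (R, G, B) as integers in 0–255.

t = 3082/100 = 30.82; the t ≤ 66 branch applies.
R = 255 by definition for t ≤ 66.
G = 99.47·ln 30.82 − 161.1 = 99.47·3.4282 − 161.1 = 179.899.
B = 138.5·ln(30.82 − 10) − 305.0 = 138.5·ln 20.82 − 305.0 = 138.5·3.0359 − 305.0 = 115.474.
Rounded: (255, 180, 115).

(255, 180, 115)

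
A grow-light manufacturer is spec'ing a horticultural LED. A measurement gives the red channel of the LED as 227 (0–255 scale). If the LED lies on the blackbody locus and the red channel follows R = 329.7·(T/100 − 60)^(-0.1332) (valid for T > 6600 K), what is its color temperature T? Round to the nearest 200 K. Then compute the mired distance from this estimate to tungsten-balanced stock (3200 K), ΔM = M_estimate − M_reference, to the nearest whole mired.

-181 mireds

(t − 60)^(-0.1332) = 227/329.7 = 0.68850.
t − 60 = 0.68850^(1/-0.1332) = 0.68850^(-7.508) = 16.478, so t = 76.478.
T = 100·t = 7648 K → 7600 K to the nearest 200 K.
M_estimate = 10⁶/7600 = 131.58; M_reference = 10⁶/3200 = 312.50.
ΔM = 131.58 − 312.50 = -180.92 → -181 mireds.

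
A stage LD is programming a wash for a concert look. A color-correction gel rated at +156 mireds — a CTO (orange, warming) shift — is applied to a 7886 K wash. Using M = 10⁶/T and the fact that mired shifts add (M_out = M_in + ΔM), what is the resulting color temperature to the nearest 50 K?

3550 K

M_in = 10⁶/7886 = 126.81 mireds.
M_out = 126.81 + (+156) = 282.81 mireds.
T_out = 10⁶/282.81 = 3536.0 K → 3550 K.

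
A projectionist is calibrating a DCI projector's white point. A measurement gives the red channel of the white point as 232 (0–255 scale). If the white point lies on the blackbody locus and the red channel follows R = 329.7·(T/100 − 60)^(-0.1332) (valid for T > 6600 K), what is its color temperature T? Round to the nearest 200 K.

(t − 60)^(-0.1332) = 232/329.7 = 0.70367.
t − 60 = 0.70367^(1/-0.1332) = 0.70367^(-7.508) = 13.992, so t = 73.992.
T = 100·t = 7399 K → 7400 K to the nearest 200 K.

7400 K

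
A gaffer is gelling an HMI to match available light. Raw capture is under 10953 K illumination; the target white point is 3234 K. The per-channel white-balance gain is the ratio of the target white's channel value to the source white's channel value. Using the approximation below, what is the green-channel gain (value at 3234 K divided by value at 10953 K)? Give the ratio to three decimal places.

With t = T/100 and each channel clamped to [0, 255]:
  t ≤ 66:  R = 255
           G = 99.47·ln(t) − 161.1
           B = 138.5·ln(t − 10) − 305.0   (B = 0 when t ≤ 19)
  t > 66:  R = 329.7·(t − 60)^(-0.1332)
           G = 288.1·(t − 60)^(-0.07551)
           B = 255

At 10953 K (t = 109.53):
  G = 288.1·(109.53 − 60)^(-0.07551) = 288.1·49.53^(-0.07551) = 288.1·0.74477 = 214.567.
At 3234 K (t = 32.34):
  G = 99.47·ln 32.34 − 161.1 = 99.47·3.4763 − 161.1 = 184.688.
Gain = 184.688 / 214.567 = 0.8607 → 0.861.

0.861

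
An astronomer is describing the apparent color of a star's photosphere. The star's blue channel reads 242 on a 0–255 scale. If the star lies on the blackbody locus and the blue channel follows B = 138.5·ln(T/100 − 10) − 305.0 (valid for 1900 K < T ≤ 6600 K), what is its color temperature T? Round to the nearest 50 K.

6200 K

ln(t − 10) = (242 + 305.0) / 138.5 = 3.9495.
t − 10 = e^3.9495 = 51.907, so t = 61.907.
T = 100·t = 6191 K → 6200 K to the nearest 50 K.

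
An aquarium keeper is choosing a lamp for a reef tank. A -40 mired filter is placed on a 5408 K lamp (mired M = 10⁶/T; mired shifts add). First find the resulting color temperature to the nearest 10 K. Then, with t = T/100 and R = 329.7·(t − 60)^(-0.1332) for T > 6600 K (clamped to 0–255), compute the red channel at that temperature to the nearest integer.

246

M_in = 10⁶/5408 = 184.91; M_out = 184.91 + (-40) = 144.91.
T_out = 10⁶/144.91 = 6900.8 K → 6900 K; t = 69.
R = 329.7·(69 − 60)^(-0.1332) = 329.7·9^(-0.1332) = 329.7·0.74627 = 246.045.
Rounded: 246.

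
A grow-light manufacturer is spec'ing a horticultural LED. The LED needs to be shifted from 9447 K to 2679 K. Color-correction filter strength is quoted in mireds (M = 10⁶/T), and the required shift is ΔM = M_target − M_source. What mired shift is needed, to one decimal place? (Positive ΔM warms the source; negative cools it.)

+267.4 mireds

M_source = 10⁶/9447 = 105.854; M_target = 10⁶/2679 = 373.274.
ΔM = 373.274 − 105.854 = 267.420 → +267.4 mireds, a warming shift.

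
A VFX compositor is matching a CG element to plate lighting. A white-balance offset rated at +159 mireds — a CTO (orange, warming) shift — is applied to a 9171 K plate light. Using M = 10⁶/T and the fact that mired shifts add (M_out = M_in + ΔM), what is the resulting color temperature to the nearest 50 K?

M_in = 10⁶/9171 = 109.04 mireds.
M_out = 109.04 + (+159) = 268.04 mireds.
T_out = 10⁶/268.04 = 3730.8 K → 3750 K.

3750 K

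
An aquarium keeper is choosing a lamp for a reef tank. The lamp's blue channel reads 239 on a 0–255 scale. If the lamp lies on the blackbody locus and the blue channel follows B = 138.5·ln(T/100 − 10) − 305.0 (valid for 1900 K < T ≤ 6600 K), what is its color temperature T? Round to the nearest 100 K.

6100 K

ln(t − 10) = (239 + 305.0) / 138.5 = 3.9278.
t − 10 = e^3.9278 = 50.795, so t = 60.795.
T = 100·t = 6079 K → 6100 K to the nearest 100 K.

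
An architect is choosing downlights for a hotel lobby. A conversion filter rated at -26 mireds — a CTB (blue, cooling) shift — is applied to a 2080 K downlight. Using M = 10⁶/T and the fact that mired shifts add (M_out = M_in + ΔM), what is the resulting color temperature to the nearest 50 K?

M_in = 10⁶/2080 = 480.77 mireds.
M_out = 480.77 + (-26) = 454.77 mireds.
T_out = 10⁶/454.77 = 2198.9 K → 2200 K.

2200 K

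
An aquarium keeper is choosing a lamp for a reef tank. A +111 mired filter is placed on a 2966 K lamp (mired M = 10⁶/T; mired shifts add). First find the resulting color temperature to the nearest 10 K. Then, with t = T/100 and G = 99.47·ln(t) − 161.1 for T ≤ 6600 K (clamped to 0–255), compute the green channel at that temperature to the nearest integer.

M_in = 10⁶/2966 = 337.15; M_out = 337.15 + (+111) = 448.15.
T_out = 10⁶/448.15 = 2231.4 K → 2230 K; t = 22.3.
G = 99.47·ln 22.3 − 161.1 = 99.47·3.1046 − 161.1 = 147.713.
Rounded: 148.

148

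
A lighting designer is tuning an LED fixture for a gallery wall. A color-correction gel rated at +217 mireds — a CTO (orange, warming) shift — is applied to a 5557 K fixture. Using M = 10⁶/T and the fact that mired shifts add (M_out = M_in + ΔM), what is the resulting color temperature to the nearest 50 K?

2500 K

M_in = 10⁶/5557 = 179.95 mireds.
M_out = 179.95 + (+217) = 396.95 mireds.
T_out = 10⁶/396.95 = 2519.2 K → 2500 K.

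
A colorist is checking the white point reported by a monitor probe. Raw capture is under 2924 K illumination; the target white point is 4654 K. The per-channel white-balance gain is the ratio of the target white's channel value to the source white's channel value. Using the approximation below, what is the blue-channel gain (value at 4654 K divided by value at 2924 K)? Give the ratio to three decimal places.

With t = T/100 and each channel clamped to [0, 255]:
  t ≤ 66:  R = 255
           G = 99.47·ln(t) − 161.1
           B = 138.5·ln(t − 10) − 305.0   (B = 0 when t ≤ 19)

1.850

At 2924 K (t = 29.24):
  B = 138.5·ln(29.24 − 10) − 305.0 = 138.5·ln 19.24 − 305.0 = 138.5·2.9570 − 305.0 = 104.543.
At 4654 K (t = 46.54):
  B = 138.5·ln(46.54 − 10) − 305.0 = 138.5·ln 36.54 − 305.0 = 138.5·3.5984 − 305.0 = 193.379.
Gain = 193.379 / 104.543 = 1.8498 → 1.850.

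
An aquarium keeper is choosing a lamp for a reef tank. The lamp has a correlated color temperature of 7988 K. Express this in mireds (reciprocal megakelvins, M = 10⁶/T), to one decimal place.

125.2 mireds

M = 10⁶ / 7988 = 125.188 → 125.2 mireds.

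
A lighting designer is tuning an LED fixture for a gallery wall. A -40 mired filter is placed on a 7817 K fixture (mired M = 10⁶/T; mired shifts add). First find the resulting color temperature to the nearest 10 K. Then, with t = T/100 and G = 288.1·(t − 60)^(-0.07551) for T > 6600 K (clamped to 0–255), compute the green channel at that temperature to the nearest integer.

M_in = 10⁶/7817 = 127.93; M_out = 127.93 + (-40) = 87.93.
T_out = 10⁶/87.93 = 11373.2 K → 11370 K; t = 113.7.
G = 288.1·(113.7 − 60)^(-0.07551) = 288.1·53.7^(-0.07551) = 288.1·0.74024 = 213.262.
Rounded: 213.

213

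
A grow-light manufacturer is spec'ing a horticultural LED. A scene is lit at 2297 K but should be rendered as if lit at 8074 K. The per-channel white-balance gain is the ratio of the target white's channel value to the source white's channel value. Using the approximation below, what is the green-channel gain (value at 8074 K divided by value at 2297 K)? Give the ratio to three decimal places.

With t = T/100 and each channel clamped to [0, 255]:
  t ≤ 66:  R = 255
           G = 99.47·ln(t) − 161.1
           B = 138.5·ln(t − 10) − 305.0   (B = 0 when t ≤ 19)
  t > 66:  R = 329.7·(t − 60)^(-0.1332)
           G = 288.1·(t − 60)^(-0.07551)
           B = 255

At 2297 K (t = 22.97):
  G = 99.47·ln 22.97 − 161.1 = 99.47·3.1342 − 161.1 = 150.658.
At 8074 K (t = 80.74):
  G = 288.1·(80.74 − 60)^(-0.07551) = 288.1·20.74^(-0.07551) = 288.1·0.79537 = 229.145.
Gain = 229.145 / 150.658 = 1.5210 → 1.521.

1.521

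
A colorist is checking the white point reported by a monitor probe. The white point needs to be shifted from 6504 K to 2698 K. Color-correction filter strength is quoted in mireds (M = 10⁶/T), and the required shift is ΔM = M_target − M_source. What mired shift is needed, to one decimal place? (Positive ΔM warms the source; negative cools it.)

+216.9 mireds

M_source = 10⁶/6504 = 153.752; M_target = 10⁶/2698 = 370.645.
ΔM = 370.645 − 153.752 = 216.893 → +216.9 mireds, a warming shift.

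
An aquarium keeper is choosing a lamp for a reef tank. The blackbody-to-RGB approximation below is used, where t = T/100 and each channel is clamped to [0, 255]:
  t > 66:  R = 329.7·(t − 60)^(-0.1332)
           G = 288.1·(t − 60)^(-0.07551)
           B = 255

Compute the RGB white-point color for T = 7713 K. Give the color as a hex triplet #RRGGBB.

#E2E8FF

t = 7713/100 = 77.13; the t > 66 branch applies.
R = 329.7·(77.13 − 60)^(-0.1332) = 329.7·17.13^(-0.1332) = 329.7·0.68496 = 225.830.
G = 288.1·(77.13 − 60)^(-0.07551) = 288.1·17.13^(-0.07551) = 288.1·0.80694 = 232.478.
B = 255 by definition for t > 66.
Rounded: (226, 232, 255).
In hex: #E2E8FF.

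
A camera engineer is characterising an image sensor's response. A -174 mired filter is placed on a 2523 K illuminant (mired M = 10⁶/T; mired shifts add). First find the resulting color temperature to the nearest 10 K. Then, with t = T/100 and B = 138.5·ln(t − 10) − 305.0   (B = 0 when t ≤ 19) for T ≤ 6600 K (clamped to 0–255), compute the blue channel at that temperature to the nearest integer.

M_in = 10⁶/2523 = 396.35; M_out = 396.35 + (-174) = 222.35.
T_out = 10⁶/222.35 = 4497.3 K → 4500 K; t = 45.
B = 138.5·ln(45 − 10) − 305.0 = 138.5·ln 35 − 305.0 = 138.5·3.5553 − 305.0 = 187.416.
Rounded: 187.

187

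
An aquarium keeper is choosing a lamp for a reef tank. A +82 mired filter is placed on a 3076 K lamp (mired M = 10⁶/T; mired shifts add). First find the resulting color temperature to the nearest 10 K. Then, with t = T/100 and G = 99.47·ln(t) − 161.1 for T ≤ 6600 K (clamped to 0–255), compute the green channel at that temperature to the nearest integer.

157

M_in = 10⁶/3076 = 325.10; M_out = 325.10 + (+82) = 407.10.
T_out = 10⁶/407.10 = 2456.4 K → 2460 K; t = 24.6.
G = 99.47·ln 24.6 − 161.1 = 99.47·3.2027 − 161.1 = 157.477.
Rounded: 157.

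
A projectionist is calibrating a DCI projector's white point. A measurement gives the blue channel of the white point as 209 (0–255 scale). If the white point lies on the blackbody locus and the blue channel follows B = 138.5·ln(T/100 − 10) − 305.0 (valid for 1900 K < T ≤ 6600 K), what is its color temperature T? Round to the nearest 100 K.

5100 K

ln(t − 10) = (209 + 305.0) / 138.5 = 3.7112.
t − 10 = e^3.7112 = 40.903, so t = 50.903.
T = 100·t = 5090 K → 5100 K to the nearest 100 K.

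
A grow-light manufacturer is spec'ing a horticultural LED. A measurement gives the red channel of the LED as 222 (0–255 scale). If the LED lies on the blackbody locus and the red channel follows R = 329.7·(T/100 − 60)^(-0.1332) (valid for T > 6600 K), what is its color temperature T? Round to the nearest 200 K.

8000 K

(t − 60)^(-0.1332) = 222/329.7 = 0.67334.
t − 60 = 0.67334^(1/-0.1332) = 0.67334^(-7.508) = 19.478, so t = 79.478.
T = 100·t = 7948 K → 8000 K to the nearest 200 K.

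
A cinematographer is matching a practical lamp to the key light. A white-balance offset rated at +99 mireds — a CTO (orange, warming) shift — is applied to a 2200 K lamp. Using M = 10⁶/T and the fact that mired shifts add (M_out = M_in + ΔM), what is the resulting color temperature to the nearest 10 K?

M_in = 10⁶/2200 = 454.55 mireds.
M_out = 454.55 + (+99) = 553.55 mireds.
T_out = 10⁶/553.55 = 1806.5 K → 1810 K.

1810 K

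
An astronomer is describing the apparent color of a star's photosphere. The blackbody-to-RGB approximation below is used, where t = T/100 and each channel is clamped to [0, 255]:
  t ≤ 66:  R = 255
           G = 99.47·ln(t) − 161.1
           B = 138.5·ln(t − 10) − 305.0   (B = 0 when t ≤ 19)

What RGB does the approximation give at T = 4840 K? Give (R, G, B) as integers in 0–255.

(255, 225, 200)

t = 4840/100 = 48.4; the t ≤ 66 branch applies.
R = 255 by definition for t ≤ 66.
G = 99.47·ln 48.4 − 161.1 = 99.47·3.8795 − 161.1 = 224.794.
B = 138.5·ln(48.4 − 10) − 305.0 = 138.5·ln 38.4 − 305.0 = 138.5·3.6481 − 305.0 = 200.256.
Rounded: (255, 225, 200).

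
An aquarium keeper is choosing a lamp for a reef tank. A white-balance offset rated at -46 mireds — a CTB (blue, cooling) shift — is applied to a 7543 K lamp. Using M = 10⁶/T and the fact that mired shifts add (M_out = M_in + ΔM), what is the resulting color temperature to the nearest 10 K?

11550 K

M_in = 10⁶/7543 = 132.57 mireds.
M_out = 132.57 + (-46) = 86.57 mireds.
T_out = 10⁶/86.57 = 11550.9 K → 11550 K.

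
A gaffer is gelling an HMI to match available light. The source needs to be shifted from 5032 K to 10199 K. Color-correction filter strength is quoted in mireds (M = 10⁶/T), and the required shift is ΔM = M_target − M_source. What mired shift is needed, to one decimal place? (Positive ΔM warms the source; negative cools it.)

M_source = 10⁶/5032 = 198.728; M_target = 10⁶/10199 = 98.049.
ΔM = 98.049 − 198.728 = -100.679 → -100.7 mireds, a cooling shift.

-100.7 mireds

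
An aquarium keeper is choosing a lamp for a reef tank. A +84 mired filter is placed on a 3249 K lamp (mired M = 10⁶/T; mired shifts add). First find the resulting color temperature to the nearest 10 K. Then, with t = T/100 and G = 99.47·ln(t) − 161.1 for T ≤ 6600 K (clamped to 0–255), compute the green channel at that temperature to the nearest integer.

M_in = 10⁶/3249 = 307.79; M_out = 307.79 + (+84) = 391.79.
T_out = 10⁶/391.79 = 2552.4 K → 2550 K; t = 25.5.
G = 99.47·ln 25.5 − 161.1 = 99.47·3.2387 − 161.1 = 161.051.
Rounded: 161.

161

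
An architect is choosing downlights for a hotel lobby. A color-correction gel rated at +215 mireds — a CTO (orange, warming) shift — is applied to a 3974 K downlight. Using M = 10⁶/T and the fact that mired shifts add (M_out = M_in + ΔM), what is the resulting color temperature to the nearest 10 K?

M_in = 10⁶/3974 = 251.64 mireds.
M_out = 251.64 + (+215) = 466.64 mireds.
T_out = 10⁶/466.64 = 2143.0 K → 2140 K.

2140 K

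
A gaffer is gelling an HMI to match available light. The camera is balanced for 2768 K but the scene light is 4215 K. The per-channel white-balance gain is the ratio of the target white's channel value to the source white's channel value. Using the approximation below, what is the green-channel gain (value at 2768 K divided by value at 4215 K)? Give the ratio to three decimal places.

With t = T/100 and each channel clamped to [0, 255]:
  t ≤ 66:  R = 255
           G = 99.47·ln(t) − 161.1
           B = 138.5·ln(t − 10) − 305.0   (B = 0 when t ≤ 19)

At 4215 K (t = 42.15):
  G = 99.47·ln 42.15 − 161.1 = 99.47·3.7412 − 161.1 = 211.041.
At 2768 K (t = 27.68):
  G = 99.47·ln 27.68 − 161.1 = 99.47·3.3207 − 161.1 = 169.211.
Gain = 169.211 / 211.041 = 0.8018 → 0.802.

0.802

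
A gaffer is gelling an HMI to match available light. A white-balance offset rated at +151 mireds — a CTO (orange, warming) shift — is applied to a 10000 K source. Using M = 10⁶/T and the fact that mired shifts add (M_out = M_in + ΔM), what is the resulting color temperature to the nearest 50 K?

M_in = 10⁶/10000 = 100.00 mireds.
M_out = 100.00 + (+151) = 251.00 mireds.
T_out = 10⁶/251.00 = 3984.1 K → 4000 K.

4000 K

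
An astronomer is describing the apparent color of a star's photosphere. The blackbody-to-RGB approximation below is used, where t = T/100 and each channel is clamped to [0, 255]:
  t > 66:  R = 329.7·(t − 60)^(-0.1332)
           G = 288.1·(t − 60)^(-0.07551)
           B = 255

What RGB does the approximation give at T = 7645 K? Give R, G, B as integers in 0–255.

R=227, G=233, B=255

t = 7645/100 = 76.45; the t > 66 branch applies.
R = 329.7·(76.45 − 60)^(-0.1332) = 329.7·16.45^(-0.1332) = 329.7·0.68866 = 227.052.
G = 288.1·(76.45 − 60)^(-0.07551) = 288.1·16.45^(-0.07551) = 288.1·0.80941 = 233.190.
B = 255 by definition for t > 66.
Rounded: (227, 233, 255).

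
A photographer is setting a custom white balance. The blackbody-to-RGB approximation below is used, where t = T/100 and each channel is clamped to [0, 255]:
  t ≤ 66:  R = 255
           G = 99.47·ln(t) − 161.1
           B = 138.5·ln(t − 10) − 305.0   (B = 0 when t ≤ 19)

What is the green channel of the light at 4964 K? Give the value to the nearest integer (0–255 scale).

t = 4964/100 = 49.64; the t ≤ 66 branch applies.
G = 99.47·ln 49.64 − 161.1 = 99.47·3.9048 − 161.1 = 227.310.
Rounded: 227.

227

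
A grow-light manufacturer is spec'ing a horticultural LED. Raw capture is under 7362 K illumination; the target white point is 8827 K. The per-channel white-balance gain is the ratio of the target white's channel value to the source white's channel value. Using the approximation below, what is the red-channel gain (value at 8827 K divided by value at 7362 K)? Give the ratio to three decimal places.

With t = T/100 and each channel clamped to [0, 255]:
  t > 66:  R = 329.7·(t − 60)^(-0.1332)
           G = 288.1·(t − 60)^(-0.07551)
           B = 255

0.907

At 7362 K (t = 73.62):
  R = 329.7·(73.62 − 60)^(-0.1332) = 329.7·13.62^(-0.1332) = 329.7·0.70620 = 232.834.
At 8827 K (t = 88.27):
  R = 329.7·(88.27 − 60)^(-0.1332) = 329.7·28.27^(-0.1332) = 329.7·0.64074 = 211.253.
Gain = 211.253 / 232.834 = 0.9073 → 0.907.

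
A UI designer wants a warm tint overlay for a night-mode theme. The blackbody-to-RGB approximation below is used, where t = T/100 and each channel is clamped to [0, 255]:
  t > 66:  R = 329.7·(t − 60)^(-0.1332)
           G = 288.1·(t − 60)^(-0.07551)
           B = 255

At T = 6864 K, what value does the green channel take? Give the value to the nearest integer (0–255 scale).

245

t = 6864/100 = 68.64; the t > 66 branch applies.
G = 288.1·(68.64 − 60)^(-0.07551) = 288.1·8.64^(-0.07551) = 288.1·0.84974 = 244.809.
Rounded: 245.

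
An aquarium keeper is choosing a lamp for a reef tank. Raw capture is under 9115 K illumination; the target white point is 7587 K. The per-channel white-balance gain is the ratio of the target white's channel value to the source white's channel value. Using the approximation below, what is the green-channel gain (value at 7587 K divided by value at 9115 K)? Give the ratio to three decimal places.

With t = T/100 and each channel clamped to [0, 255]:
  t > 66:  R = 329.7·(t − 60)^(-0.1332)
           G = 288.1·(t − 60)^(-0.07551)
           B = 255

1.052

At 9115 K (t = 91.15):
  G = 288.1·(91.15 − 60)^(-0.07551) = 288.1·31.15^(-0.07551) = 288.1·0.77131 = 222.214.
At 7587 K (t = 75.87):
  G = 288.1·(75.87 − 60)^(-0.07551) = 288.1·15.87^(-0.07551) = 288.1·0.81160 = 233.823.
Gain = 233.823 / 222.214 = 1.0522 → 1.052.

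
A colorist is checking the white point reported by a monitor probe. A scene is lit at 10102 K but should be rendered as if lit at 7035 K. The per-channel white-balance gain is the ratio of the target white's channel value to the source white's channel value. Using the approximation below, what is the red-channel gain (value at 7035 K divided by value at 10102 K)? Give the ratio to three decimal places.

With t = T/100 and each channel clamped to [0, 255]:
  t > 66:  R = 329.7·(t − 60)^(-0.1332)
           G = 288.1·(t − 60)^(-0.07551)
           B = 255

At 10102 K (t = 101.02):
  R = 329.7·(101.02 − 60)^(-0.1332) = 329.7·41.02^(-0.1332) = 329.7·0.60975 = 201.033.
At 7035 K (t = 70.35):
  R = 329.7·(70.35 − 60)^(-0.1332) = 329.7·10.35^(-0.1332) = 329.7·0.73250 = 241.507.
Gain = 241.507 / 201.033 = 1.2013 → 1.201.

1.201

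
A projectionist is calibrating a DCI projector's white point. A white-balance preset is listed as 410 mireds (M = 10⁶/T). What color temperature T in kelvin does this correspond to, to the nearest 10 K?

2440 K

T = 10⁶ / 410 = 2439.02 K → 2440 K.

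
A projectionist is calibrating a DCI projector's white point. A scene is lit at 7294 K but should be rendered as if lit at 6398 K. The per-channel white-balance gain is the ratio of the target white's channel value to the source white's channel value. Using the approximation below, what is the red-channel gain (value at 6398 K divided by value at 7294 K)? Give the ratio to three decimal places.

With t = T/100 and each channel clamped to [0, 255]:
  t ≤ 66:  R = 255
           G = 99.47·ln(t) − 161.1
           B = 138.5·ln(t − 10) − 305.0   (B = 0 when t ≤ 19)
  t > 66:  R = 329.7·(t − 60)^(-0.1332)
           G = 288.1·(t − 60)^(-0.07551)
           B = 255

At 7294 K (t = 72.94):
  R = 329.7·(72.94 − 60)^(-0.1332) = 329.7·12.94^(-0.1332) = 329.7·0.71103 = 234.428.
At 6398 K (t = 63.98):
  R = 255 by definition for t ≤ 66.
Gain = 255.000 / 234.428 = 1.0878 → 1.088.

1.088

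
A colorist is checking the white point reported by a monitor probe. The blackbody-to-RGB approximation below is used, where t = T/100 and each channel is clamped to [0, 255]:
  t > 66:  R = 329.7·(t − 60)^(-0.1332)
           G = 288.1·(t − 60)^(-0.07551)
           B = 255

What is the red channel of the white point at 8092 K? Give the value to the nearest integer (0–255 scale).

t = 8092/100 = 80.92; the t > 66 branch applies.
R = 329.7·(80.92 − 60)^(-0.1332) = 329.7·20.92^(-0.1332) = 329.7·0.66696 = 219.897.
Rounded: 220.

220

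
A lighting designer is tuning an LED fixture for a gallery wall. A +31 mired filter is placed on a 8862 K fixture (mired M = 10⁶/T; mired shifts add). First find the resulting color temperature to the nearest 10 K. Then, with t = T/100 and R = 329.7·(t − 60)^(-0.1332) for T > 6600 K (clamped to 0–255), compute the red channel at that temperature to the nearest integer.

244

M_in = 10⁶/8862 = 112.84; M_out = 112.84 + (+31) = 143.84.
T_out = 10⁶/143.84 = 6952.1 K → 6950 K; t = 69.5.
R = 329.7·(69.5 − 60)^(-0.1332) = 329.7·9.5^(-0.1332) = 329.7·0.74091 = 244.279.
Rounded: 244.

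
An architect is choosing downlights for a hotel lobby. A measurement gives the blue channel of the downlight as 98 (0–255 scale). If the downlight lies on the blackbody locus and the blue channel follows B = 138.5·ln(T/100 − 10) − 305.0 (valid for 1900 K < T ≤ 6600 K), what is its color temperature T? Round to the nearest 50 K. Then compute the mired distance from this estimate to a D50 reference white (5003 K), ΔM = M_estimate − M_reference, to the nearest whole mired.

ln(t − 10) = (98 + 305.0) / 138.5 = 2.9097.
t − 10 = e^2.9097 = 18.352, so t = 28.352.
T = 100·t = 2835 K → 2850 K to the nearest 50 K.
M_estimate = 10⁶/2850 = 350.88; M_reference = 10⁶/5003 = 199.88.
ΔM = 350.88 − 199.88 = 151.00 → +151 mireds.

+151 mireds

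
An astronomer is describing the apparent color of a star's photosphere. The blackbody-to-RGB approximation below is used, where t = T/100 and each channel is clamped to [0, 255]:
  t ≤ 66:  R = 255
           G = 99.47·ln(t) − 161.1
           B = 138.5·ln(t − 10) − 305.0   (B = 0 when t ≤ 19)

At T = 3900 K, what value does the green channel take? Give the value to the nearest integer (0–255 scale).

t = 3900/100 = 39; the t ≤ 66 branch applies.
G = 99.47·ln 39 − 161.1 = 99.47·3.6636 − 161.1 = 203.314.
Rounded: 203.

203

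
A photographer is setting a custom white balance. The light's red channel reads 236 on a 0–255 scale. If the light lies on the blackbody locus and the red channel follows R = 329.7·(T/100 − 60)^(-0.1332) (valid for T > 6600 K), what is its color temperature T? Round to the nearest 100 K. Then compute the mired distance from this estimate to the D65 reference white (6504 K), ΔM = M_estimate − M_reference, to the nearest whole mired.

-15 mireds

(t − 60)^(-0.1332) = 236/329.7 = 0.71580.
t − 60 = 0.71580^(1/-0.1332) = 0.71580^(-7.508) = 12.307, so t = 72.307.
T = 100·t = 7231 K → 7200 K to the nearest 100 K.
M_estimate = 10⁶/7200 = 138.89; M_reference = 10⁶/6504 = 153.75.
ΔM = 138.89 − 153.75 = -14.86 → -15 mireds.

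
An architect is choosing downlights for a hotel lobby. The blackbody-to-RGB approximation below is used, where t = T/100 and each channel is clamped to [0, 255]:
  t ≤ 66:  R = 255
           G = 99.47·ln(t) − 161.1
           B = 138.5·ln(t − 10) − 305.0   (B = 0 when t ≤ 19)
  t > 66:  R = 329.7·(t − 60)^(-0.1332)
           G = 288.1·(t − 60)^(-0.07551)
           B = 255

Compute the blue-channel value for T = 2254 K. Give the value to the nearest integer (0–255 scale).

45

t = 2254/100 = 22.54; the t ≤ 66 branch applies.
B = 138.5·ln(22.54 − 10) − 305.0 = 138.5·ln 12.54 − 305.0 = 138.5·2.5289 − 305.0 = 45.256.
Rounded: 45.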